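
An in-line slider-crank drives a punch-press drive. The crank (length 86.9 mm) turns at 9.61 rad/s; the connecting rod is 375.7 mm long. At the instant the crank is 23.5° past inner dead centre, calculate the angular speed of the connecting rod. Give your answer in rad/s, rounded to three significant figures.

2.05

ω = 9.61 rad/s
The rod makes angle φ with the slider axis where L sinφ = r sinθ; differentiating, L cosφ·φ̇ = r ω cosθ.
L cosφ = √(L² − r² sin²θ) = 0.3741 m.
|ω_rod| = r ω |cosθ| / √(L² − r² sin²θ) = 0.0869·9.61·0.91706/0.3741 = 2.0472 rad/s.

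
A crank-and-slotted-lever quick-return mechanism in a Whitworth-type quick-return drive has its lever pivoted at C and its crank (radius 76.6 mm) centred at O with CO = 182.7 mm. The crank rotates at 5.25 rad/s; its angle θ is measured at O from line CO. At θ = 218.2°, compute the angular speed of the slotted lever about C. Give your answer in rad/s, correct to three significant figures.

ω = 5.25 rad/s
Crank pin A relative to C: A = (d + r cosθ, r sinθ); lever angle φ = atan2(r sinθ, d + r cosθ).
Differentiating tanφ: φ̇ = rω(d cosθ + r)/(d² + r² + 2dr cosθ).
d² + r² + 2dr cosθ = |CA|² = 0.017251 m²;  d cosθ + r = -0.066976 m.
|ω_lever| = |0.0766·5.25·-0.066976| / 0.017251 = 1.5613 rad/s.

1.56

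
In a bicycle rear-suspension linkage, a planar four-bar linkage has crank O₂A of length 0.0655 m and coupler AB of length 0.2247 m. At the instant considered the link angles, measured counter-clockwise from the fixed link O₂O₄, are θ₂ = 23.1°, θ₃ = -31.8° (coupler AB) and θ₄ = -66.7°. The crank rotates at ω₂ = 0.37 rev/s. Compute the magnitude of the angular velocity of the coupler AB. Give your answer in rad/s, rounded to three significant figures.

ω₂ = 2.325 rad/s (from 0.37 rev/s).
Differentiating the loop-closure r₂e^{iθ₂}+r₃e^{iθ₃}=r₁+r₄e^{iθ₄} gives r₂ω₂e^{iθ₂}+r₃ω₃e^{iθ₃}=r₄ω₄e^{iθ₄}.
Eliminating the other unknown: ω₃ = r₂ω₂ sin(θ₄−θ₂) / [r₃ sin(θ₃−θ₄)].
Numerator sine = -0.99999; denominator sine = +0.57215.
Result = 0.0655·2.325·(-0.99999) / (0.2247·(+0.57215)) = -1.1844 rad/s; magnitude 1.1844 rad/s.

1.18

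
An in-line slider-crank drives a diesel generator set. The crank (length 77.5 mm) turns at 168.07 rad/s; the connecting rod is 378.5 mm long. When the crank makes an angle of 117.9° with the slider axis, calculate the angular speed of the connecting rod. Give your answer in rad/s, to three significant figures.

16.4

ω = 168.1 rad/s
The rod makes angle φ with the slider axis where L sinφ = r sinθ; differentiating, L cosφ·φ̇ = r ω cosθ.
L cosφ = √(L² − r² sin²θ) = 0.37225 m.
|ω_rod| = r ω |cosθ| / √(L² − r² sin²θ) = 0.0775·168.1·0.46793/0.37225 = 16.373 rad/s.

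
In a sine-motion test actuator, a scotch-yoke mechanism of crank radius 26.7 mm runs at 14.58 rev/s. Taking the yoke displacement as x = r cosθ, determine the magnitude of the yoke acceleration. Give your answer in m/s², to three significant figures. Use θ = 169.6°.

ω = 91.61 rad/s (from 14.58 rev/s).
x = r cosθ ⇒ ẍ = −rω² cosθ (ω constant).
|a| = rω²|cosθ| = 0.0267·(91.61)²·|cos 169.6°| = 220.39 m/s².

220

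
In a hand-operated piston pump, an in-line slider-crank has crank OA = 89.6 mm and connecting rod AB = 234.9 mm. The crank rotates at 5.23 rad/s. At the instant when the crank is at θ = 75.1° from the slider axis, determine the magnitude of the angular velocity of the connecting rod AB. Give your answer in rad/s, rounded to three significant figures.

0.552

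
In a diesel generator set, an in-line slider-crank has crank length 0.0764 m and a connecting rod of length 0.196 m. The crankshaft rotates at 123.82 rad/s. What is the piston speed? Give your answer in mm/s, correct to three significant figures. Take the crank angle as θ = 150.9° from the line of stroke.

3000

ω = 123.8 rad/s
For an in-line slider-crank, x = r cosθ + √(L² − r² sin²θ), so v = −rω sinθ·[1 + r cosθ/√(L² − r² sin²θ)].
With r = 0.0764 m, L = 0.196 m, θ = 150.9°: √(L² − r² sin²θ) = 0.19245 m.
v = −0.0764·123.8·0.48634·[1 + 0.0764·-0.87377/0.19245] = -3.0048 m/s.
|v| = 3.0048 m/s = 3004.8 mm/s.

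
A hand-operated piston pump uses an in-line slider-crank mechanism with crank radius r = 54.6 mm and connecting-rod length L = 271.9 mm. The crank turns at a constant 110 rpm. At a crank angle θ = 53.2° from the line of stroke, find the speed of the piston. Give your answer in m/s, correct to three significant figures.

ω = 2π·110/60 = 11.52 rad/s
For an in-line slider-crank, x = r cosθ + √(L² − r² sin²θ), so v = −rω sinθ·[1 + r cosθ/√(L² − r² sin²θ)].
With r = 0.0546 m, L = 0.2719 m, θ = 53.2°: √(L² − r² sin²θ) = 0.26836 m.
v = −0.0546·11.52·0.80073·[1 + 0.0546·0.59902/0.26836] = -0.565 m/s.
|v| = 0.565 m/s.

0.565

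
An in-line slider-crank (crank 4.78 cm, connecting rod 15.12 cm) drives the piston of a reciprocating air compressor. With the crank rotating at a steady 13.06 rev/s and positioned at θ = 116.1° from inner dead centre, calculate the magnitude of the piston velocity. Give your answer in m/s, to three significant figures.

ω = 2π·13.1 = 82.06 rad/s
For an in-line slider-crank, x = r cosθ + √(L² − r² sin²θ), so v = −rω sinθ·[1 + r cosθ/√(L² − r² sin²θ)].
With r = 0.0478 m, L = 0.1512 m, θ = 116.1°: √(L² − r² sin²θ) = 0.14498 m.
v = −0.0478·82.06·0.89803·[1 + 0.0478·-0.43994/0.14498] = -3.0115 m/s.
|v| = 3.0115 m/s.

3.01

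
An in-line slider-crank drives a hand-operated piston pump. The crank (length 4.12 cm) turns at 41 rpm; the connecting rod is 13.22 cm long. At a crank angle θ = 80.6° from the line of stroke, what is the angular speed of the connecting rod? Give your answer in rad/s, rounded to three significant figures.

0.230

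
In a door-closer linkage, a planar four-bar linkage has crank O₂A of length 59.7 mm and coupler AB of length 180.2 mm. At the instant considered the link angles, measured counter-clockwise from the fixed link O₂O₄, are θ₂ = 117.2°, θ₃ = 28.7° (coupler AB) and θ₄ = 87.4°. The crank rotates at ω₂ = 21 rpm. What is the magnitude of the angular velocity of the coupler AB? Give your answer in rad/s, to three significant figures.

ω₂ = 2.199 rad/s (from 21 rpm).
Differentiating the loop-closure r₂e^{iθ₂}+r₃e^{iθ₃}=r₁+r₄e^{iθ₄} gives r₂ω₂e^{iθ₂}+r₃ω₃e^{iθ₃}=r₄ω₄e^{iθ₄}.
Eliminating the other unknown: ω₃ = r₂ω₂ sin(θ₄−θ₂) / [r₃ sin(θ₃−θ₄)].
Numerator sine = -0.49697; denominator sine = -0.85446.
Result = 0.0597·2.199·(-0.49697) / (0.1802·(-0.85446)) = +0.42375 rad/s; magnitude 0.42375 rad/s.

0.424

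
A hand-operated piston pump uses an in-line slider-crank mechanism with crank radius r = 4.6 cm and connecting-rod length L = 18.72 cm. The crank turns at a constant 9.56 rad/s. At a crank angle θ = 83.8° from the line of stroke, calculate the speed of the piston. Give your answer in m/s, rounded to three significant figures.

ω = 9.56 rad/s
For an in-line slider-crank, x = r cosθ + √(L² − r² sin²θ), so v = −rω sinθ·[1 + r cosθ/√(L² − r² sin²θ)].
With r = 0.046 m, L = 0.1872 m, θ = 83.8°: √(L² − r² sin²θ) = 0.18153 m.
v = −0.046·9.56·0.99415·[1 + 0.046·0.10800/0.18153] = -0.44915 m/s.
|v| = 0.44915 m/s.

0.449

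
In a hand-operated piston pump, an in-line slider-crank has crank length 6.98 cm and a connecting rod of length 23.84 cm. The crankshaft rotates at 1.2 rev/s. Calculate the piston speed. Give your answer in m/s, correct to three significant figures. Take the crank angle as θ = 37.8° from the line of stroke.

ω = 2π·1.2 = 7.54 rad/s
For an in-line slider-crank, x = r cosθ + √(L² − r² sin²θ), so v = −rω sinθ·[1 + r cosθ/√(L² − r² sin²θ)].
With r = 0.0698 m, L = 0.2384 m, θ = 37.8°: √(L² − r² sin²θ) = 0.23453 m.
v = −0.0698·7.54·0.61291·[1 + 0.0698·0.79016/0.23453] = -0.39841 m/s.
|v| = 0.39841 m/s.

0.398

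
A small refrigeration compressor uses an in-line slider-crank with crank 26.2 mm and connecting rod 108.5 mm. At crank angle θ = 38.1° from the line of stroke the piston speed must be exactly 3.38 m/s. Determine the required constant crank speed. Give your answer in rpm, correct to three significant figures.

1670

For an in-line slider-crank, |v_piston| = rω|sinθ|·[1 + r cosθ/√(L² − r² sin²θ)].
With r = 0.0262 m, L = 0.1085 m, θ = 38.1°: the bracketed kinematic factor |dx/dθ| = 0.019273 m.
ω = v/|dx/dθ| = 3.38/0.019273 = 175.37 rad/s.
N = 60ω/(2π) = 1674.7 rpm.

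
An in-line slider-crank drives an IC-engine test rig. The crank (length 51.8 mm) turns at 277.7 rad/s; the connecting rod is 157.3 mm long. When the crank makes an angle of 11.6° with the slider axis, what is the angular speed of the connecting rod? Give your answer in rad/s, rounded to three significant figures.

ω = 277.7 rad/s
The rod makes angle φ with the slider axis where L sinφ = r sinθ; differentiating, L cosφ·φ̇ = r ω cosθ.
L cosφ = √(L² − r² sin²θ) = 0.15695 m.
|ω_rod| = r ω |cosθ| / √(L² − r² sin²θ) = 0.0518·277.7·0.97958/0.15695 = 89.778 rad/s.

89.8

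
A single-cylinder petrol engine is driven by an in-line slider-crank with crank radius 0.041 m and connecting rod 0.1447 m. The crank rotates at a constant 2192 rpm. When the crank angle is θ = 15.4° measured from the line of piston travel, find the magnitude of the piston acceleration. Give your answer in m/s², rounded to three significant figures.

2610

ω = 2π·2192/60 = 229.5 rad/s
x(θ) = r cosθ + √(L² − r² sin²θ); with ω constant, a = ω²·d²x/dθ².
d²x/dθ² = −r cosθ − r²(cos2θ)/√u − r⁴ sin²2θ/(4u^{3/2}),  u = L² − r² sin²θ = 0.0208195 m².
Substituting r = 0.041 m, L = 0.1447 m, θ = 15.4°: d²x/dθ² = -0.049597 m.
a = ω²·d²x/dθ² = (229.5)²·(-0.049597) = -2613.3 m/s²;  |a| = 2613.3 m/s².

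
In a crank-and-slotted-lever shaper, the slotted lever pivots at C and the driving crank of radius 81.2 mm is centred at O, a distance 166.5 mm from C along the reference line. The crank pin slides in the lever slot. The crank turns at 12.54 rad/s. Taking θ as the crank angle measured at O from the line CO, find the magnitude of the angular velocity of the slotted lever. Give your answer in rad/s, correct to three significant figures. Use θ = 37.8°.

3.89

ω = 12.54 rad/s
Crank pin A relative to C: A = (d + r cosθ, r sinθ); lever angle φ = atan2(r sinθ, d + r cosθ).
Differentiating tanφ: φ̇ = rω(d cosθ + r)/(d² + r² + 2dr cosθ).
d² + r² + 2dr cosθ = |CA|² = 0.0556812 m²;  d cosθ + r = +0.21276 m.
|ω_lever| = |0.0812·12.54·+0.21276| / 0.0556812 = 3.8908 rad/s.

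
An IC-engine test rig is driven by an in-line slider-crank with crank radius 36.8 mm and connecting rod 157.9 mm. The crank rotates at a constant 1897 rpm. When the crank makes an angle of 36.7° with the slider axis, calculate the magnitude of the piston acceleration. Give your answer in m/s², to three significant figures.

1270

ω = 2π·1897/60 = 198.7 rad/s
x(θ) = r cosθ + √(L² − r² sin²θ); with ω constant, a = ω²·d²x/dθ².
d²x/dθ² = −r cosθ − r²(cos2θ)/√u − r⁴ sin²2θ/(4u^{3/2}),  u = L² − r² sin²θ = 0.0244487 m².
Substituting r = 0.0368 m, L = 0.1579 m, θ = 36.7°: d²x/dθ² = -0.03209 m.
a = ω²·d²x/dθ² = (198.7)²·(-0.03209) = -1266.4 m/s²;  |a| = 1266.4 m/s².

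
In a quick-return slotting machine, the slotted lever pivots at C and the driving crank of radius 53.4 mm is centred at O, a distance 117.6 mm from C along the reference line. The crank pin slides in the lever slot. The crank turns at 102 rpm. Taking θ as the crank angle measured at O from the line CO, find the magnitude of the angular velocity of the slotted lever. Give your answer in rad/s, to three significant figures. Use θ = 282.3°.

2.31

ω = 10.68 rad/s (from 102 rpm).
Crank pin A relative to C: A = (d + r cosθ, r sinθ); lever angle φ = atan2(r sinθ, d + r cosθ).
Differentiating tanφ: φ̇ = rω(d cosθ + r)/(d² + r² + 2dr cosθ).
d² + r² + 2dr cosθ = |CA|² = 0.0193569 m²;  d cosθ + r = +0.078452 m.
|ω_lever| = |0.0534·10.68·+0.078452| / 0.0193569 = 2.3117 rad/s.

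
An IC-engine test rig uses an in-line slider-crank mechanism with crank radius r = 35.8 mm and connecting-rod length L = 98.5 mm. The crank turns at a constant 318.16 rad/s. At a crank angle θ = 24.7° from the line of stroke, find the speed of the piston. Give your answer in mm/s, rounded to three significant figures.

6350

ω = 318.2 rad/s
For an in-line slider-crank, x = r cosθ + √(L² − r² sin²θ), so v = −rω sinθ·[1 + r cosθ/√(L² − r² sin²θ)].
With r = 0.0358 m, L = 0.0985 m, θ = 24.7°: √(L² − r² sin²θ) = 0.097357 m.
v = −0.0358·318.2·0.41787·[1 + 0.0358·0.90851/0.097357] = -6.3496 m/s.
|v| = 6.3496 m/s = 6349.6 mm/s.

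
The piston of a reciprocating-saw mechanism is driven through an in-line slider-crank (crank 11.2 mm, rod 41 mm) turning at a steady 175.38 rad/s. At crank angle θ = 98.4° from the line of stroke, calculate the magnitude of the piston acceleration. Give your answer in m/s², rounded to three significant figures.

144

ω = 175.4 rad/s
x(θ) = r cosθ + √(L² − r² sin²θ); with ω constant, a = ω²·d²x/dθ².
d²x/dθ² = −r cosθ − r²(cos2θ)/√u − r⁴ sin²2θ/(4u^{3/2}),  u = L² − r² sin²θ = 0.00155824 m².
Substituting r = 0.0112 m, L = 0.041 m, θ = 98.4°: d²x/dθ² = +0.0046729 m.
a = ω²·d²x/dθ² = (175.4)²·(+0.0046729) = +143.73 m/s²;  |a| = 143.73 m/s².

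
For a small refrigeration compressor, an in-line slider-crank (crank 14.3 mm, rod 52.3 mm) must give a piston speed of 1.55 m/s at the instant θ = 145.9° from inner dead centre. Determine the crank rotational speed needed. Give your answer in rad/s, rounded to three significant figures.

251

For an in-line slider-crank, |v_piston| = rω|sinθ|·[1 + r cosθ/√(L² − r² sin²θ)].
With r = 0.0143 m, L = 0.0523 m, θ = 145.9°: the bracketed kinematic factor |dx/dθ| = 0.0061803 m.
ω = v/|dx/dθ| = 1.55/0.0061803 = 250.8 rad/s.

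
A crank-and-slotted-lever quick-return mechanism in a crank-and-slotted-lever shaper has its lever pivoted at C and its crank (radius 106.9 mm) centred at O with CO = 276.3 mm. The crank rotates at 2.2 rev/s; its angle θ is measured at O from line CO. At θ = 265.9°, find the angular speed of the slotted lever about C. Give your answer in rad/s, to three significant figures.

1.54

ω = 13.82 rad/s (from 2.2 rev/s).
Crank pin A relative to C: A = (d + r cosθ, r sinθ); lever angle φ = atan2(r sinθ, d + r cosθ).
Differentiating tanφ: φ̇ = rω(d cosθ + r)/(d² + r² + 2dr cosθ).
d² + r² + 2dr cosθ = |CA|² = 0.0835457 m²;  d cosθ + r = +0.087145 m.
|ω_lever| = |0.1069·13.82·+0.087145| / 0.0835457 = 1.5413 rad/s.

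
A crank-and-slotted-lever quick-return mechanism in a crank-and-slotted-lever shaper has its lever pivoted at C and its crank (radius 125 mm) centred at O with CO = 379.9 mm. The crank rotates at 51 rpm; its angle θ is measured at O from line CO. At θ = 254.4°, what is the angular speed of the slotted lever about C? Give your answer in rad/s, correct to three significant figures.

ω = 5.341 rad/s (from 51 rpm).
Crank pin A relative to C: A = (d + r cosθ, r sinθ); lever angle φ = atan2(r sinθ, d + r cosθ).
Differentiating tanφ: φ̇ = rω(d cosθ + r)/(d² + r² + 2dr cosθ).
d² + r² + 2dr cosθ = |CA|² = 0.134408 m²;  d cosθ + r = +0.022837 m.
|ω_lever| = |0.125·5.341·+0.022837| / 0.134408 = 0.11343 rad/s.

0.113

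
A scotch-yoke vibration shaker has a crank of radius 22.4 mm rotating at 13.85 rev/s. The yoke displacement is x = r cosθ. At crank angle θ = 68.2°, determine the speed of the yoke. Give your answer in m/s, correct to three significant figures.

ω = 87.02 rad/s (from 13.85 rev/s).
x = r cosθ ⇒ ẋ = −rω sinθ.
|v| = rω|sinθ| = 0.0224·87.02·|sin 68.2°| = 1.8099 m/s.

1.81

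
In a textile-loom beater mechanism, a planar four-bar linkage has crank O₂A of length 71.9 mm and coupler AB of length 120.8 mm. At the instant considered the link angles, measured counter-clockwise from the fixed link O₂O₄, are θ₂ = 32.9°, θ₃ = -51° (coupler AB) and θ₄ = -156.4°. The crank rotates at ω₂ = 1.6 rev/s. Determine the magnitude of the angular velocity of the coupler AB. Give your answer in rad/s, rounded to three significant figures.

1.00

ω₂ = 10.05 rad/s (from 1.6 rev/s).
Differentiating the loop-closure r₂e^{iθ₂}+r₃e^{iθ₃}=r₁+r₄e^{iθ₄} gives r₂ω₂e^{iθ₂}+r₃ω₃e^{iθ₃}=r₄ω₄e^{iθ₄}.
Eliminating the other unknown: ω₃ = r₂ω₂ sin(θ₄−θ₂) / [r₃ sin(θ₃−θ₄)].
Numerator sine = +0.16160; denominator sine = +0.96410.
Result = 0.0719·10.05·(+0.16160) / (0.1208·(+0.96410)) = +1.003 rad/s; magnitude 1.003 rad/s.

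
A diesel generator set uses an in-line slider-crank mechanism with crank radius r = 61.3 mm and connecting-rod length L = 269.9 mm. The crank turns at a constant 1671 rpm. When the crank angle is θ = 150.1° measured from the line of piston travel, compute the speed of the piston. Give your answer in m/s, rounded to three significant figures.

4.29

ω = 2π·1671/60 = 175 rad/s
For an in-line slider-crank, x = r cosθ + √(L² − r² sin²θ), so v = −rω sinθ·[1 + r cosθ/√(L² − r² sin²θ)].
With r = 0.0613 m, L = 0.2699 m, θ = 150.1°: √(L² − r² sin²θ) = 0.26816 m.
v = −0.0613·175·0.49849·[1 + 0.0613·-0.86690/0.26816] = -4.2875 m/s.
|v| = 4.2875 m/s.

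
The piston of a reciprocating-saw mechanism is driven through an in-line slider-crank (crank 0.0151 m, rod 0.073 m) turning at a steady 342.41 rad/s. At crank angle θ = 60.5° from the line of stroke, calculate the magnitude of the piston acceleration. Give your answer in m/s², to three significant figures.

683

ω = 342.4 rad/s
x(θ) = r cosθ + √(L² − r² sin²θ); with ω constant, a = ω²·d²x/dθ².
d²x/dθ² = −r cosθ − r²(cos2θ)/√u − r⁴ sin²2θ/(4u^{3/2}),  u = L² − r² sin²θ = 0.00515628 m².
Substituting r = 0.0151 m, L = 0.073 m, θ = 60.5°: d²x/dθ² = -0.005826 m.
a = ω²·d²x/dθ² = (342.4)²·(-0.005826) = -683.07 m/s²;  |a| = 683.07 m/s².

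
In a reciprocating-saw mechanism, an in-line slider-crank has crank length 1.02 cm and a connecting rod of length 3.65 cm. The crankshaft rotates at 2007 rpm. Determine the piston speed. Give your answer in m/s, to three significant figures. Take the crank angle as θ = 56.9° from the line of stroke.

2.08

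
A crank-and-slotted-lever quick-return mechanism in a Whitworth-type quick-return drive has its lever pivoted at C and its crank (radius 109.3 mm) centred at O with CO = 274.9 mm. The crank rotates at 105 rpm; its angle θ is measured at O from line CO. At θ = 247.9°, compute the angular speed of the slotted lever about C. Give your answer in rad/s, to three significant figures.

0.109

ω = 11 rad/s (from 105 rpm).
Crank pin A relative to C: A = (d + r cosθ, r sinθ); lever angle φ = atan2(r sinθ, d + r cosθ).
Differentiating tanφ: φ̇ = rω(d cosθ + r)/(d² + r² + 2dr cosθ).
d² + r² + 2dr cosθ = |CA|² = 0.064908 m²;  d cosθ + r = +0.005876 m.
|ω_lever| = |0.1093·11·+0.005876| / 0.064908 = 0.1088 rad/s.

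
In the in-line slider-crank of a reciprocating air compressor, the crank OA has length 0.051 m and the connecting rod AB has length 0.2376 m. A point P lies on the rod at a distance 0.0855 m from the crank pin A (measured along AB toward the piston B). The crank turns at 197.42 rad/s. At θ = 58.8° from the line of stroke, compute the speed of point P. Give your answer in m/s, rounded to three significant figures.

ω = 197.4 rad/s.  Crank-pin speed |V_A| = rω = 10.068 m/s, perpendicular to OA.
Rod angle: sinφ = −(r/L) sinθ ⇒ φ = -10.580°; ω_rod = −rω cosθ/√(L²−r²sin²θ) = -22.331 rad/s.
V_P = V_A + ω_rod × AP, with AP = 0.0855 m along the rod.
Components: V_Px = −rω sinθ − a·ω_rod·sinφ = -8.9627 m/s;  V_Py = rω cosθ + a·ω_rod·cosφ = +3.3388 m/s.
|V_P| = √(V_Px² + V_Py²) = 9.5644 m/s.

9.56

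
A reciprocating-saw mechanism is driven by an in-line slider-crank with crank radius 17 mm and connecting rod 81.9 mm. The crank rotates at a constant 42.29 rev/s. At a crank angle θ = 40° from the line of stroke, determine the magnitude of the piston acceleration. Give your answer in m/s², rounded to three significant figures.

966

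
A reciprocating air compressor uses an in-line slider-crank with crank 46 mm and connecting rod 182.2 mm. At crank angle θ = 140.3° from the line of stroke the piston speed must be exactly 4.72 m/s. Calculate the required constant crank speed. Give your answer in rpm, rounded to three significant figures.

For an in-line slider-crank, |v_piston| = rω|sinθ|·[1 + r cosθ/√(L² − r² sin²θ)].
With r = 0.046 m, L = 0.1822 m, θ = 140.3°: the bracketed kinematic factor |dx/dθ| = 0.0236 m.
ω = v/|dx/dθ| = 4.72/0.0236 = 200 rad/s.
N = 60ω/(2π) = 1909.9 rpm.

1910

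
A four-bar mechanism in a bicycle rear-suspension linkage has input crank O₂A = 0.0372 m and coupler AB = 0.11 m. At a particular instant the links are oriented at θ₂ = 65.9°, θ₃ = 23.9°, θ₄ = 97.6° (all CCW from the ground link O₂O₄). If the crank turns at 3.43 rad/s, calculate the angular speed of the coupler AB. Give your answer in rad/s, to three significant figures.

ω₂ = 3.43 rad/s
Differentiating the loop-closure r₂e^{iθ₂}+r₃e^{iθ₃}=r₁+r₄e^{iθ₄} gives r₂ω₂e^{iθ₂}+r₃ω₃e^{iθ₃}=r₄ω₄e^{iθ₄}.
Eliminating the other unknown: ω₃ = r₂ω₂ sin(θ₄−θ₂) / [r₃ sin(θ₃−θ₄)].
Numerator sine = +0.52547; denominator sine = -0.95981.
Result = 0.0372·3.43·(+0.52547) / (0.11·(-0.95981)) = -0.63505 rad/s; magnitude 0.63505 rad/s.

0.635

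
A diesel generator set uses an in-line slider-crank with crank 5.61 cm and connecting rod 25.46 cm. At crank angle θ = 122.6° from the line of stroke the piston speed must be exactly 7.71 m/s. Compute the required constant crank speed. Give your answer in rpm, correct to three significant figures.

For an in-line slider-crank, |v_piston| = rω|sinθ|·[1 + r cosθ/√(L² − r² sin²θ)].
With r = 0.0561 m, L = 0.2546 m, θ = 122.6°: the bracketed kinematic factor |dx/dθ| = 0.041552 m.
ω = v/|dx/dθ| = 7.71/0.041552 = 185.55 rad/s.
N = 60ω/(2π) = 1771.9 rpm.

1770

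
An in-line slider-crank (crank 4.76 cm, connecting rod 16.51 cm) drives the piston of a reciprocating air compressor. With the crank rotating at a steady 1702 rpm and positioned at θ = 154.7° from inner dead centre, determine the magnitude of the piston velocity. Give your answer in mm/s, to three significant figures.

ω = 2π·1702/60 = 178.2 rad/s
For an in-line slider-crank, x = r cosθ + √(L² − r² sin²θ), so v = −rω sinθ·[1 + r cosθ/√(L² − r² sin²θ)].
With r = 0.0476 m, L = 0.1651 m, θ = 154.7°: √(L² − r² sin²θ) = 0.16384 m.
v = −0.0476·178.2·0.42736·[1 + 0.0476·-0.90408/0.16384] = -2.6734 m/s.
|v| = 2.6734 m/s = 2673.4 mm/s.

2670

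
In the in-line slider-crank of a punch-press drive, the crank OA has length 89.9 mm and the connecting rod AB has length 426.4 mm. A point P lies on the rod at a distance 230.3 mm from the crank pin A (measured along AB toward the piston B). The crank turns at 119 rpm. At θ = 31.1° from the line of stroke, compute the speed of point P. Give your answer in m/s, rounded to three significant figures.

0.774

ω = 12.46 rad/s.  Crank-pin speed |V_A| = rω = 1.1203 m/s, perpendicular to OA.
Rod angle: sinφ = −(r/L) sinθ ⇒ φ = -6.252°; ω_rod = −rω cosθ/√(L²−r²sin²θ) = -2.2632 rad/s.
V_P = V_A + ω_rod × AP, with AP = 0.2303 m along the rod.
Components: V_Px = −rω sinθ − a·ω_rod·sinφ = -0.63543 m/s;  V_Py = rω cosθ + a·ω_rod·cosφ = +0.44117 m/s.
|V_P| = √(V_Px² + V_Py²) = 0.77357 m/s.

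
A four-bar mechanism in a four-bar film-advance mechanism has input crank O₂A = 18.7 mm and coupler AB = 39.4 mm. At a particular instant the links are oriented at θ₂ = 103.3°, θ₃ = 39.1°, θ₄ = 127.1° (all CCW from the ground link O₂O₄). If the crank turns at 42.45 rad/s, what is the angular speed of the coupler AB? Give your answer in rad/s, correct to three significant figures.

8.14

ω₂ = 42.45 rad/s
Differentiating the loop-closure r₂e^{iθ₂}+r₃e^{iθ₃}=r₁+r₄e^{iθ₄} gives r₂ω₂e^{iθ₂}+r₃ω₃e^{iθ₃}=r₄ω₄e^{iθ₄}.
Eliminating the other unknown: ω₃ = r₂ω₂ sin(θ₄−θ₂) / [r₃ sin(θ₃−θ₄)].
Numerator sine = +0.40355; denominator sine = -0.99939.
Result = 0.0187·42.45·(+0.40355) / (0.0394·(-0.99939)) = -8.1354 rad/s; magnitude 8.1354 rad/s.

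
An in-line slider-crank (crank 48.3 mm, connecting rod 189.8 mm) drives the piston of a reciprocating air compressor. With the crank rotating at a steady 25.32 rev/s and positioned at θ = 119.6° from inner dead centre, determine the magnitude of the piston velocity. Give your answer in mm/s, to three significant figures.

5820

ω = 2π·25.3 = 159.1 rad/s
For an in-line slider-crank, x = r cosθ + √(L² − r² sin²θ), so v = −rω sinθ·[1 + r cosθ/√(L² − r² sin²θ)].
With r = 0.0483 m, L = 0.1898 m, θ = 119.6°: √(L² − r² sin²θ) = 0.1851 m.
v = −0.0483·159.1·0.86949·[1 + 0.0483·-0.49394/0.1851] = -5.8201 m/s.
|v| = 5.8201 m/s = 5820.1 mm/s.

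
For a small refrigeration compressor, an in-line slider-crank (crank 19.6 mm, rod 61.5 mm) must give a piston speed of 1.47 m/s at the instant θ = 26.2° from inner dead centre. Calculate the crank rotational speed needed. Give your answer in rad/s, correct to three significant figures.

For an in-line slider-crank, |v_piston| = rω|sinθ|·[1 + r cosθ/√(L² − r² sin²θ)].
With r = 0.0196 m, L = 0.0615 m, θ = 26.2°: the bracketed kinematic factor |dx/dθ| = 0.011153 m.
ω = v/|dx/dθ| = 1.47/0.011153 = 131.8 rad/s.

132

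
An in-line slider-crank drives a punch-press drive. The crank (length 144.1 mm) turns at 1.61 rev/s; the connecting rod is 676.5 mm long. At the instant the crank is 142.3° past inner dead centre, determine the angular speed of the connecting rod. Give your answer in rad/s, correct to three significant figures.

ω = 10.12 rad/s (converted from 1.61 rev/s).
The rod makes angle φ with the slider axis where L sinφ = r sinθ; differentiating, L cosφ·φ̇ = r ω cosθ.
L cosφ = √(L² − r² sin²θ) = 0.67074 m.
|ω_rod| = r ω |cosθ| / √(L² − r² sin²θ) = 0.1441·10.12·0.79122/0.67074 = 1.7196 rad/s.

1.72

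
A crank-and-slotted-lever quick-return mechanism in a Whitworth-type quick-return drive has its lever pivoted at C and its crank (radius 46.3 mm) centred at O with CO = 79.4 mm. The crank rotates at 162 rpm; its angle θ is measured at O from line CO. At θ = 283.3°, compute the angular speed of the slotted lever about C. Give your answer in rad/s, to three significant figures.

5.00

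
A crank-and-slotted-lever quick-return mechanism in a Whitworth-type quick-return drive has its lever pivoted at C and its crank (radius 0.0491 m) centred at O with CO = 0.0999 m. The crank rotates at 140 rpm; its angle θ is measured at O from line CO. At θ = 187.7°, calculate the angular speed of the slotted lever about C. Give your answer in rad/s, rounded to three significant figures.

13.5

ω = 14.66 rad/s (from 140 rpm).
Crank pin A relative to C: A = (d + r cosθ, r sinθ); lever angle φ = atan2(r sinθ, d + r cosθ).
Differentiating tanφ: φ̇ = rω(d cosθ + r)/(d² + r² + 2dr cosθ).
d² + r² + 2dr cosθ = |CA|² = 0.0026691 m²;  d cosθ + r = -0.049899 m.
|ω_lever| = |0.0491·14.66·-0.049899| / 0.0026691 = 13.458 rad/s.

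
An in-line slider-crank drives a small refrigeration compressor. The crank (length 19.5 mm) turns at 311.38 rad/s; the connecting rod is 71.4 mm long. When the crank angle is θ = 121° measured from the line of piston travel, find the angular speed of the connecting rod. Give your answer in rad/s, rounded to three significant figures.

45.1

ω = 311.4 rad/s
The rod makes angle φ with the slider axis where L sinφ = r sinθ; differentiating, L cosφ·φ̇ = r ω cosθ.
L cosφ = √(L² − r² sin²θ) = 0.069416 m.
|ω_rod| = r ω |cosθ| / √(L² − r² sin²θ) = 0.0195·311.4·0.51504/0.069416 = 45.051 rad/s.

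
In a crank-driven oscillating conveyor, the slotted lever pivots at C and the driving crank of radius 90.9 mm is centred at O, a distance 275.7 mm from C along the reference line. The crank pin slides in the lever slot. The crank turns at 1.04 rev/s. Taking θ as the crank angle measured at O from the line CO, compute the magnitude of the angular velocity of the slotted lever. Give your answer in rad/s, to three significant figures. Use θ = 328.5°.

ω = 6.535 rad/s (from 1.04 rev/s).
Crank pin A relative to C: A = (d + r cosθ, r sinθ); lever angle φ = atan2(r sinθ, d + r cosθ).
Differentiating tanφ: φ̇ = rω(d cosθ + r)/(d² + r² + 2dr cosθ).
d² + r² + 2dr cosθ = |CA|² = 0.12701 m²;  d cosθ + r = +0.32597 m.
|ω_lever| = |0.0909·6.535·+0.32597| / 0.12701 = 1.5245 rad/s.

1.52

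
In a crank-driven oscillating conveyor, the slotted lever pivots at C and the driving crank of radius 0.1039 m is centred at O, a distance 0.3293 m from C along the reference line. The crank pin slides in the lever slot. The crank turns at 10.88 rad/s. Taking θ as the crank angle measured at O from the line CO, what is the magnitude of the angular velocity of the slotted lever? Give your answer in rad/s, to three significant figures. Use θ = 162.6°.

4.41

ω = 10.88 rad/s
Crank pin A relative to C: A = (d + r cosθ, r sinθ); lever angle φ = atan2(r sinθ, d + r cosθ).
Differentiating tanφ: φ̇ = rω(d cosθ + r)/(d² + r² + 2dr cosθ).
d² + r² + 2dr cosθ = |CA|² = 0.0539364 m²;  d cosθ + r = -0.21033 m.
|ω_lever| = |0.1039·10.88·-0.21033| / 0.0539364 = 4.4083 rad/s.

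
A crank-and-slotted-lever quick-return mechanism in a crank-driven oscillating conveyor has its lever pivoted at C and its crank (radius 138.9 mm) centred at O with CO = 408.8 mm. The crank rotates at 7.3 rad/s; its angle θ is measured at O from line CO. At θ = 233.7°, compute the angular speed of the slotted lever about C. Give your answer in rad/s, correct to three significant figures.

0.877

ω = 7.3 rad/s
Crank pin A relative to C: A = (d + r cosθ, r sinθ); lever angle φ = atan2(r sinθ, d + r cosθ).
Differentiating tanφ: φ̇ = rω(d cosθ + r)/(d² + r² + 2dr cosθ).
d² + r² + 2dr cosθ = |CA|² = 0.119179 m²;  d cosθ + r = -0.10311 m.
|ω_lever| = |0.1389·7.3·-0.10311| / 0.119179 = 0.8773 rad/s.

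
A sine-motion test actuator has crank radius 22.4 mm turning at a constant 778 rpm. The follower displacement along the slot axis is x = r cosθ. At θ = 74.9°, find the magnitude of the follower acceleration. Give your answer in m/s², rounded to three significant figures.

ω = 81.47 rad/s (from 778 rpm).
x = r cosθ ⇒ ẍ = −rω² cosθ (ω constant).
|a| = rω²|cosθ| = 0.0224·(81.47)²·|cos 74.9°| = 38.733 m/s².

38.7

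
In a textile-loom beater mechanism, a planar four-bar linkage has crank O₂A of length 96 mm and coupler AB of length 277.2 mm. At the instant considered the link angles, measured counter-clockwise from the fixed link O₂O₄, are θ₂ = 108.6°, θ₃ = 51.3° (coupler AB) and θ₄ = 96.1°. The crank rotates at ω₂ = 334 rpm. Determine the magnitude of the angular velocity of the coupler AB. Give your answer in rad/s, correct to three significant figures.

3.72

ω₂ = 34.98 rad/s (from 334 rpm).
Differentiating the loop-closure r₂e^{iθ₂}+r₃e^{iθ₃}=r₁+r₄e^{iθ₄} gives r₂ω₂e^{iθ₂}+r₃ω₃e^{iθ₃}=r₄ω₄e^{iθ₄}.
Eliminating the other unknown: ω₃ = r₂ω₂ sin(θ₄−θ₂) / [r₃ sin(θ₃−θ₄)].
Numerator sine = -0.21644; denominator sine = -0.70463.
Result = 0.096·34.98·(-0.21644) / (0.2772·(-0.70463)) = +3.7207 rad/s; magnitude 3.7207 rad/s.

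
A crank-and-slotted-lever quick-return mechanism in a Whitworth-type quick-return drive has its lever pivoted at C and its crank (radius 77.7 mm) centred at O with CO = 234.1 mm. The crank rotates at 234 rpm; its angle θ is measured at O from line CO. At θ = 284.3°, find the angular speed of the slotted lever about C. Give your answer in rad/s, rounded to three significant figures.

ω = 24.5 rad/s (from 234 rpm).
Crank pin A relative to C: A = (d + r cosθ, r sinθ); lever angle φ = atan2(r sinθ, d + r cosθ).
Differentiating tanφ: φ̇ = rω(d cosθ + r)/(d² + r² + 2dr cosθ).
d² + r² + 2dr cosθ = |CA|² = 0.0698257 m²;  d cosθ + r = +0.13552 m.
|ω_lever| = |0.0777·24.5·+0.13552| / 0.0698257 = 3.6954 rad/s.

3.70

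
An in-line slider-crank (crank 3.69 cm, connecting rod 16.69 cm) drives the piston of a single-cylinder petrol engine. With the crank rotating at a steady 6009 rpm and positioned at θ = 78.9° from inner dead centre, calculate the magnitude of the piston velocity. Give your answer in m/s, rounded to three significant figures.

23.8

ω = 2π·6009/60 = 629.3 rad/s
For an in-line slider-crank, x = r cosθ + √(L² − r² sin²θ), so v = −rω sinθ·[1 + r cosθ/√(L² − r² sin²θ)].
With r = 0.0369 m, L = 0.1669 m, θ = 78.9°: √(L² − r² sin²θ) = 0.16292 m.
v = −0.0369·629.3·0.98129·[1 + 0.0369·0.19252/0.16292] = -23.779 m/s.
|v| = 23.779 m/s.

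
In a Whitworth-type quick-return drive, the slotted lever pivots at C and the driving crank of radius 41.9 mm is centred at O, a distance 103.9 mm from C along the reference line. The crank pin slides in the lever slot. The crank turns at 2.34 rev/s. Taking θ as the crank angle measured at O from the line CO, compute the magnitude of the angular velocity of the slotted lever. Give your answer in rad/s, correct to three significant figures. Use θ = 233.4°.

ω = 14.7 rad/s (from 2.34 rev/s).
Crank pin A relative to C: A = (d + r cosθ, r sinθ); lever angle φ = atan2(r sinθ, d + r cosθ).
Differentiating tanφ: φ̇ = rω(d cosθ + r)/(d² + r² + 2dr cosθ).
d² + r² + 2dr cosθ = |CA|² = 0.0073596 m²;  d cosθ + r = -0.020048 m.
|ω_lever| = |0.0419·14.7·-0.020048| / 0.0073596 = 1.6781 rad/s.

1.68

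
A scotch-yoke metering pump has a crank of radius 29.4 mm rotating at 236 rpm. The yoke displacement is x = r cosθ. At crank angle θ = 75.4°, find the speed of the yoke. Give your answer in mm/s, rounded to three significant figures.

703

ω = 24.71 rad/s (from 236 rpm).
x = r cosθ ⇒ ẋ = −rω sinθ.
|v| = rω|sinθ| = 0.0294·24.71·|sin 75.4°| = 0.70313 m/s = 703.13 mm/s.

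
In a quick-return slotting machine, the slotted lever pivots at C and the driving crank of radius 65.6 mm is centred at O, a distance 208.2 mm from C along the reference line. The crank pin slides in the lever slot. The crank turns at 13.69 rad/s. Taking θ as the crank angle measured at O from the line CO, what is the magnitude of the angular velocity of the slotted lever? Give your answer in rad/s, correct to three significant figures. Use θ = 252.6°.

0.0760

ω = 13.69 rad/s
Crank pin A relative to C: A = (d + r cosθ, r sinθ); lever angle φ = atan2(r sinθ, d + r cosθ).
Differentiating tanφ: φ̇ = rω(d cosθ + r)/(d² + r² + 2dr cosθ).
d² + r² + 2dr cosθ = |CA|² = 0.039482 m²;  d cosθ + r = +0.0033397 m.
|ω_lever| = |0.0656·13.69·+0.0033397| / 0.039482 = 0.075965 rad/s.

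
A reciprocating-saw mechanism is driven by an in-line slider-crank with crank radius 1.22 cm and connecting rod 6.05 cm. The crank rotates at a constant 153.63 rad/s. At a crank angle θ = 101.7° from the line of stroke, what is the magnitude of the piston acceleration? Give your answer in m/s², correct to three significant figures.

113

ω = 153.6 rad/s
x(θ) = r cosθ + √(L² − r² sin²θ); with ω constant, a = ω²·d²x/dθ².
d²x/dθ² = −r cosθ − r²(cos2θ)/√u − r⁴ sin²2θ/(4u^{3/2}),  u = L² − r² sin²θ = 0.00351753 m².
Substituting r = 0.0122 m, L = 0.0605 m, θ = 101.7°: d²x/dθ² = +0.004773 m.
a = ω²·d²x/dθ² = (153.6)²·(+0.004773) = +112.65 m/s²;  |a| = 112.65 m/s².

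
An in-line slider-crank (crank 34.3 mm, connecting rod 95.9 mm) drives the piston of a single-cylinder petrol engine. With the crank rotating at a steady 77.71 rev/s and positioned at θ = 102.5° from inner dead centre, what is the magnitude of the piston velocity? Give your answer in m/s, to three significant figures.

15.0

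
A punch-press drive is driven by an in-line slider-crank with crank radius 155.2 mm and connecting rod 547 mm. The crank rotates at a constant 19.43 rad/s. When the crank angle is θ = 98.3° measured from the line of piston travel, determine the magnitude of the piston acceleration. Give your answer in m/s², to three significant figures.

ω = 19.43 rad/s
x(θ) = r cosθ + √(L² − r² sin²θ); with ω constant, a = ω²·d²x/dθ².
d²x/dθ² = −r cosθ − r²(cos2θ)/√u − r⁴ sin²2θ/(4u^{3/2}),  u = L² − r² sin²θ = 0.275624 m².
Substituting r = 0.1552 m, L = 0.547 m, θ = 98.3°: d²x/dθ² = +0.06629 m.
a = ω²·d²x/dθ² = (19.43)²·(+0.06629) = +25.026 m/s²;  |a| = 25.026 m/s².

25.0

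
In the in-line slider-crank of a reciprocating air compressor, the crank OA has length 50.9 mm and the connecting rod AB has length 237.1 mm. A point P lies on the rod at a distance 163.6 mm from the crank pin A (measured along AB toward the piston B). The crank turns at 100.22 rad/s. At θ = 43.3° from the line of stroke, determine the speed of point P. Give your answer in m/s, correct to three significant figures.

ω = 100.2 rad/s.  Crank-pin speed |V_A| = rω = 5.1012 m/s, perpendicular to OA.
Rod angle: sinφ = −(r/L) sinθ ⇒ φ = -8.466°; ω_rod = −rω cosθ/√(L²−r²sin²θ) = -15.831 rad/s.
V_P = V_A + ω_rod × AP, with AP = 0.1636 m along the rod.
Components: V_Px = −rω sinθ − a·ω_rod·sinφ = -3.8798 m/s;  V_Py = rω cosθ + a·ω_rod·cosφ = +1.1509 m/s.
|V_P| = √(V_Px² + V_Py²) = 4.0469 m/s.

4.05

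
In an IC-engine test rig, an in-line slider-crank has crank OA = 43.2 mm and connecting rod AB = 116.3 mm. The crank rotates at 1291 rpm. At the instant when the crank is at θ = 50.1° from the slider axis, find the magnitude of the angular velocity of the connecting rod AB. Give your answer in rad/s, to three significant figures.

ω = 135.2 rad/s (converted from 1291 rpm).
The rod makes angle φ with the slider axis where L sinφ = r sinθ; differentiating, L cosφ·φ̇ = r ω cosθ.
L cosφ = √(L² − r² sin²θ) = 0.11148 m.
|ω_rod| = r ω |cosθ| / √(L² − r² sin²θ) = 0.0432·135.2·0.64145/0.11148 = 33.606 rad/s.

33.6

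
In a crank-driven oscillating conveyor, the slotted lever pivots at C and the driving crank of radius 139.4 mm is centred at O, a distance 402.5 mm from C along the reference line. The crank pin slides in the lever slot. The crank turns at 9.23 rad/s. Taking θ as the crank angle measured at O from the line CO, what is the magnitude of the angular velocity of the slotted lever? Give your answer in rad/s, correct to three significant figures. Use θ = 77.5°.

1.42

ω = 9.23 rad/s
Crank pin A relative to C: A = (d + r cosθ, r sinθ); lever angle φ = atan2(r sinθ, d + r cosθ).
Differentiating tanφ: φ̇ = rω(d cosθ + r)/(d² + r² + 2dr cosθ).
d² + r² + 2dr cosθ = |CA|² = 0.205727 m²;  d cosθ + r = +0.22652 m.
|ω_lever| = |0.1394·9.23·+0.22652| / 0.205727 = 1.4167 rad/s.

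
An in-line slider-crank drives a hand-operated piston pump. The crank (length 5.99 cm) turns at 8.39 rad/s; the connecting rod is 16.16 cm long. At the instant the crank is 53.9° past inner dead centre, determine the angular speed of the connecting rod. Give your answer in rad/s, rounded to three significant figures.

ω = 8.39 rad/s
The rod makes angle φ with the slider axis where L sinφ = r sinθ; differentiating, L cosφ·φ̇ = r ω cosθ.
L cosφ = √(L² − r² sin²θ) = 0.15418 m.
|ω_rod| = r ω |cosθ| / √(L² − r² sin²θ) = 0.0599·8.39·0.58920/0.15418 = 1.9205 rad/s.

1.92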